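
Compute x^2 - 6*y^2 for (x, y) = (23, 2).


x^2 - d*y^2
= 23^2 - 6*2^2
= 529 - 24
= 505

505


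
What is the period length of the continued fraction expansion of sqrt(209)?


Run the CF algorithm for sqrt(209).
a_0 = floor(sqrt(209)) = 14; set m_0=0, q_0=1.
Recurrence: m' = q*a - m,  q' = (d - m'^2)/q,  a' = floor((a_0 + m')/q').
  step 1: m=14, q=13, a=2
  step 2: m=12, q=5, a=5
  step 3: m=13, q=8, a=3
  step 4: m=11, q=11, a=2
  step 5: m=11, q=8, a=3
  step 6: m=13, q=5, a=5
  step 7: m=12, q=13, a=2
  step 8: m=14, q=1, a=28
a_8 = 2*a_0 = 28, so the period closes here.
sqrt(209) = [14; 2, 5, 3, 2, 3, 5, 2, 28]
Period length = 8

8


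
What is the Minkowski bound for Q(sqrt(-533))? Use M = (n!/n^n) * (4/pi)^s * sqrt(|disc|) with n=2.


d = -533, d mod 4 = 3, so disc(K) = 4d = -2132; |disc(K)| = 2132
Imaginary quadratic field, so n = 2, s = r2 = 1, r1 = 0
M = (n!/n^n) * (4/pi)^s * sqrt(|disc(K)|) = (2!/2^2) * (4/pi)^1 * sqrt(2132)
= 0.5 * 1.273240 * 46.173586
= 29.3950

29.3950


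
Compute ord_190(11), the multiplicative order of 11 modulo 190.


We want ord_190(11), the smallest k >= 1 with 11^k = 1 mod 190.
n = 190 = 2 * 5 * 19, phi(190) = 72; the order divides phi(n).
Divisors of 72: 1, 2, 3, 4, 6, 8, 9, 12, 18, 24, 36, 72
Repeated squaring mod 190: 11^1 = 11, 11^2 = 121, 11^4 = 11, 11^8 = 121, 11^16 = 11, 11^32 = 121, 11^64 = 11
Test divisors in increasing order:
  k=1: 11^1 = 11 mod 190
  k=2: 11^2 = 121 mod 190
  k=3: 11^3 = 121 * 11 = 1 mod 190  <- first divisor giving 1
Order = 3

3


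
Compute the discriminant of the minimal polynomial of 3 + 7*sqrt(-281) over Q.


The element 3 + 7*sqrt(-281) has minimal polynomial:
x^2 - 6*x + 13778
Discriminant = (-6)^2 - 4*(13778)
= 36 - 55112
= -55076

-55076


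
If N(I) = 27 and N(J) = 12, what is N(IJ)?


N(IJ) = N(I) * N(J)
= 27 * 12
= 324

324


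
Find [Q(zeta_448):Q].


The degree equals Euler's totient phi(448).
448 = 2^6 * 7
phi(448) = 192

192


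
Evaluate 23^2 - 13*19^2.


x^2 - d*y^2
= 23^2 - 13*19^2
= 529 - 4693
= -4164

-4164


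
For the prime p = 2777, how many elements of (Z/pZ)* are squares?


For prime p, the number of non-zero quadratic residues is (p-1)/2.
= (2777-1)/2
= 1388

1388


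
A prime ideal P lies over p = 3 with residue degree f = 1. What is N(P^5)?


N(P^a) = p^(a*f)
= 3^(5*1)
= 3^5
= 243

243


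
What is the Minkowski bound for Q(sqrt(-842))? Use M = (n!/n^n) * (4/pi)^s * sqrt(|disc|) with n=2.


d = -842, d mod 4 = 2, so disc(K) = 4d = -3368; |disc(K)| = 3368
Imaginary quadratic field, so n = 2, s = r2 = 1, r1 = 0
M = (n!/n^n) * (4/pi)^s * sqrt(|disc(K)|) = (2!/2^2) * (4/pi)^1 * sqrt(3368)
= 0.5 * 1.273240 * 58.034473
= 36.9459

36.9459


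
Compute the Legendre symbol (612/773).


p = 773 is prime, so compute (612/773) with the reciprocity algorithm (Jacobi-symbol steps: pull out 2s via (2/n), flip via reciprocity, reduce):
  pull out 2: (2/773) = -1  (since 773 mod 8 = 5)
  pull out 2: (2/773) = -1  (since 773 mod 8 = 5)
  reciprocity: (153/773) -> +(773/153)
  reduce: (8/153)
  pull out 2: (2/153) = +1  (since 153 mod 8 = 1)
  pull out 2: (2/153) = +1  (since 153 mod 8 = 1)
  pull out 2: (2/153) = +1  (since 153 mod 8 = 1)
  (1/153) = 1
Product of signs = 1
(612/773) = 1

1


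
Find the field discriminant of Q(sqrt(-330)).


For K = Q(sqrt(d)) with d squarefree: disc(K) = d if d = 1 mod 4, and disc(K) = 4d if d = 2 or 3 mod 4.
Here d = -330, and d mod 4 = 2.
d = 2 mod 4, not 1 (O_K = Z[sqrt(d)]), so disc(K) = 4d = 4 * (-330) = -1320

-1320


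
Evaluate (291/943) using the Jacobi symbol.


Compute (291/943) via quadratic reciprocity:
  reciprocity: (291/943) -> -(943/291)
  reduce: (70/291)
  pull out 2: (2/291) = -1  (since 291 mod 8 = 3)
  reciprocity: (35/291) -> -(291/35)
  reduce: (11/35)
  reciprocity: (11/35) -> -(35/11)
  reduce: (2/11)
  pull out 2: (2/11) = -1  (since 11 mod 8 = 3)
  (1/11) = 1
Product of signs = -1

-1


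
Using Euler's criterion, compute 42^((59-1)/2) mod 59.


p = 59 is prime and the exponent is (p-1)/2 = 29, so by Euler's criterion 42^29 = (42/59) = +1 or -1 mod 59.
Compute by square-and-multiply:
  29 = 16 + 8 + 4 + 1 (binary 11101)
  Repeated squaring mod 59: 42^1 = 42, 42^2 = 53, 42^4 = 36, 42^8 = 57, 42^16 = 4
  42^29 = 42^16 * 42^8 * 42^4 * 42^1 = 4 * 57 * 36 * 42 mod 59
    4 * 57 = 228 = 51 mod 59
    51 * 36 = 1836 = 7 mod 59
    7 * 42 = 294 = 58 mod 59
  42^29 = 58 mod 59
Result 58 = p - 1 = -1 mod 59: 42 is a quadratic non-residue mod 59. As a residue in [0, p-1] the value is 58.
42^29 mod 59 = 58

58


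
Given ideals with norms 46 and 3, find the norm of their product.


N(IJ) = N(I) * N(J)
= 46 * 3
= 138

138


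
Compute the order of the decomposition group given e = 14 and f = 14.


|D_P| = e * f
= 14 * 14
= 196

196


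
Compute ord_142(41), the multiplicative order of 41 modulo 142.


We want ord_142(41), the smallest k >= 1 with 41^k = 1 mod 142.
n = 142 = 2 * 71, phi(142) = 70; the order divides phi(n).
Divisors of 70: 1, 2, 5, 7, 10, 14, 35, 70
Repeated squaring mod 142: 41^1 = 41, 41^2 = 119, 41^4 = 103, 41^8 = 101, 41^16 = 119, 41^32 = 103, 41^64 = 101
Test divisors in increasing order:
  k=1: 41^1 = 41 mod 142
  k=2: 41^2 = 119 mod 142
  k=5: 41^5 = 103 * 41 = 105 mod 142
  k=7: 41^7 = 103 * 119 * 41 = 141 mod 142
  k=10: 41^10 = 101 * 119 = 91 mod 142
  k=14: 41^14 = 101 * 103 * 119 = 1 mod 142  <- first divisor giving 1
Order = 14

14


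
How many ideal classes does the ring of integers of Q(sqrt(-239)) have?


K = Q(sqrt(-239)). d mod 4 = 1, so D = disc(K) = d = -239
h(K) equals the number of primitive reduced positive-definite forms (a, b, c) = a*x^2 + b*x*y + c*y^2 with b^2 - 4ac = D,
where reduced means |b| <= a <= c, with b >= 0 whenever |b| = a or a = c, and primitive means gcd(a, b, c) = 1.
Reduced forces 3a^2 <= |D| = 239, so 1 <= a <= 8; b must have the parity of D, and c = (b^2 - D)/(4a) must be an integer >= a.
Enumerate a = 1..8, b in [-a, a]:
  a=1: (1, 1, 60)  [1]
  a=2: (2, -1, 30), (2, 1, 30)  [2]
  a=3: (3, -1, 20), (3, 1, 20)  [2]
  a=4: (4, -1, 15), (4, 1, 15)  [2]
  a=5: (5, -1, 12), (5, 1, 12)  [2]
  a=6: (6, -5, 11), (6, -1, 10), (6, 1, 10), (6, 5, 11)  [4]
  a=7: none
  a=8: (8, -7, 9), (8, 7, 9)  [2]
Total reduced forms: 1 + 2 + 2 + 2 + 2 + 4 + 2 = 15
h = 15

15


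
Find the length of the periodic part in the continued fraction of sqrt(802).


Run the CF algorithm for sqrt(802).
a_0 = floor(sqrt(802)) = 28; set m_0=0, q_0=1.
Recurrence: m' = q*a - m,  q' = (d - m'^2)/q,  a' = floor((a_0 + m')/q').
  step 1: m=28, q=18, a=3
  step 2: m=26, q=7, a=7
  step 3: m=23, q=39, a=1
  step 4: m=16, q=14, a=3
  step 5: m=26, q=9, a=6
  step 6: m=28, q=2, a=28
  step 7: m=28, q=9, a=6
  step 8: m=26, q=14, a=3
  step 9: m=16, q=39, a=1
  step 10: m=23, q=7, a=7
  step 11: m=26, q=18, a=3
  step 12: m=28, q=1, a=56
a_12 = 2*a_0 = 56, so the period closes here.
sqrt(802) = [28; 3, 7, 1, 3, 6, 28, 6, 3, 1, 7, 3, 56]
Period length = 12

12


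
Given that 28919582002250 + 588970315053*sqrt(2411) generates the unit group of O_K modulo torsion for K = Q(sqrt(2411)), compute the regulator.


epsilon = 28919582002250 + 588970315053*sqrt(2411)
= 5.7839e+13
R = ln(5.7839e+13)
= 31.6887

31.6887


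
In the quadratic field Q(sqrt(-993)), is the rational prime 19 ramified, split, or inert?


K = Q(sqrt(-993)). Since d mod 4 = 3, disc(K) = -3972.
Check p | disc: -3972 mod 19 = 18.
p does not divide disc. Compute Legendre symbol (d/p):
14^((19-1)/2) mod 19 = -1
(d/p) = -1, so p is inert: (p) stays prime with e=1, f=2, g=1.
Therefore p is inert.

inert


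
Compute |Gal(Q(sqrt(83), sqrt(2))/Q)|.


The 2 square roots of distinct primes are multiplicatively independent over Q,
so [K:Q] = 2^2 and Gal(K/Q) is isomorphic to (Z/2Z)^2.
|Gal| = 2^2 = 4

4


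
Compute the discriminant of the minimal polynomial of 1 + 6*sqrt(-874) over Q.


The element 1 + 6*sqrt(-874) has minimal polynomial:
x^2 - 2*x + 31465
Discriminant = (-2)^2 - 4*(31465)
= 4 - 125860
= -125856

-125856


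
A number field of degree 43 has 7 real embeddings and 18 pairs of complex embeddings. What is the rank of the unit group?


By Dirichlet's unit theorem:
rank = r1 + r2 - 1
= 7 + 18 - 1
= 24

24


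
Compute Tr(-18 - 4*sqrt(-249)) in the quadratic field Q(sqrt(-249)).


Tr(a + b*sqrt(d)) = (a + b*sqrt(d)) + (a - b*sqrt(d)) = 2a
= 2 * (-18)
= -36

-36


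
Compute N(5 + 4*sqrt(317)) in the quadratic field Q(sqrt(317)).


N(a + b*sqrt(d)) = a^2 - d*b^2
= (5)^2 - (317)*(4)^2
= 25 - 5072
= -5047

-5047


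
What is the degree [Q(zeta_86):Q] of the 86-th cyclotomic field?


The degree equals Euler's totient phi(86).
86 = 2 * 43
phi(86) = 42

42


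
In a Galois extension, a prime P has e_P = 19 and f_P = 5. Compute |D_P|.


|D_P| = e * f
= 19 * 5
= 95

95


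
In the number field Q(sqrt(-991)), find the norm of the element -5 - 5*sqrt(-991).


N(a + b*sqrt(d)) = a^2 - d*b^2
= (-5)^2 - (-991)*(-5)^2
= 25 + 24775
= 24800

24800


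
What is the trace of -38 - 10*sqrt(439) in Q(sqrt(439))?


Tr(a + b*sqrt(d)) = (a + b*sqrt(d)) + (a - b*sqrt(d)) = 2a
= 2 * (-38)
= -76

-76


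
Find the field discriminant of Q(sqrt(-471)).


For K = Q(sqrt(d)) with d squarefree: disc(K) = d if d = 1 mod 4, and disc(K) = 4d if d = 2 or 3 mod 4.
Here d = -471, and d mod 4 = 1.
d = 1 mod 4 (O_K = Z[(1+sqrt(d))/2]), so disc(K) = d = -471

-471


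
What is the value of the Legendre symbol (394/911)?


p = 911 is prime, so compute (394/911) with the reciprocity algorithm (Jacobi-symbol steps: pull out 2s via (2/n), flip via reciprocity, reduce):
  pull out 2: (2/911) = +1  (since 911 mod 8 = 7)
  reciprocity: (197/911) -> +(911/197)
  reduce: (123/197)
  reciprocity: (123/197) -> +(197/123)
  reduce: (74/123)
  pull out 2: (2/123) = -1  (since 123 mod 8 = 3)
  reciprocity: (37/123) -> +(123/37)
  reduce: (12/37)
  pull out 2: (2/37) = -1  (since 37 mod 8 = 5)
  pull out 2: (2/37) = -1  (since 37 mod 8 = 5)
  reciprocity: (3/37) -> +(37/3)
  reduce: (1/3)
  (1/3) = 1
Product of signs = -1
(394/911) = -1

-1


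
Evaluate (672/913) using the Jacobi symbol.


Compute (672/913) via quadratic reciprocity:
  pull out 2: (2/913) = +1  (since 913 mod 8 = 1)
  pull out 2: (2/913) = +1  (since 913 mod 8 = 1)
  pull out 2: (2/913) = +1  (since 913 mod 8 = 1)
  pull out 2: (2/913) = +1  (since 913 mod 8 = 1)
  pull out 2: (2/913) = +1  (since 913 mod 8 = 1)
  reciprocity: (21/913) -> +(913/21)
  reduce: (10/21)
  pull out 2: (2/21) = -1  (since 21 mod 8 = 5)
  reciprocity: (5/21) -> +(21/5)
  reduce: (1/5)
  (1/5) = 1
Product of signs = -1

-1


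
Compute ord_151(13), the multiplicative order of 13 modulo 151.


We want ord_151(13), the smallest k >= 1 with 13^k = 1 mod 151.
n = 151 = 151, phi(151) = 150; the order divides phi(n).
Divisors of 150: 1, 2, 3, 5, 6, 10, 15, 25, 30, 50, 75, 150
Repeated squaring mod 151: 13^1 = 13, 13^2 = 18, 13^4 = 22, 13^8 = 31, 13^16 = 55, 13^32 = 5, 13^64 = 25, 13^128 = 21
Test divisors in increasing order:
  k=1: 13^1 = 13 mod 151
  k=2: 13^2 = 18 mod 151
  k=3: 13^3 = 18 * 13 = 83 mod 151
  k=5: 13^5 = 22 * 13 = 135 mod 151
  k=6: 13^6 = 22 * 18 = 94 mod 151
  k=10: 13^10 = 31 * 18 = 105 mod 151
  k=15: 13^15 = 31 * 22 * 18 * 13 = 132 mod 151
  k=25: 13^25 = 55 * 31 * 13 = 119 mod 151
  k=30: 13^30 = 55 * 31 * 22 * 18 = 59 mod 151
  k=50: 13^50 = 5 * 55 * 18 = 118 mod 151
  k=75: 13^75 = 25 * 31 * 18 * 13 = 150 mod 151
  k=150: 13^150 = 21 * 55 * 22 * 18 = 1 mod 151  <- first divisor giving 1
Order = 150

150


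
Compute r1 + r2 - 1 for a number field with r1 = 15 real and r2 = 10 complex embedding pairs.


By Dirichlet's unit theorem:
rank = r1 + r2 - 1
= 15 + 10 - 1
= 24

24


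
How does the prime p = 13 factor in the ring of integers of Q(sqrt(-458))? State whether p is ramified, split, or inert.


K = Q(sqrt(-458)). Since d mod 4 = 2, disc(K) = -1832.
Check p | disc: -1832 mod 13 = 1.
p does not divide disc. Compute Legendre symbol (d/p):
10^((13-1)/2) mod 13 = 1
(d/p) = 1, so p splits: (p) = P*P' with e=1, f=1, g=2.
Therefore p is split.

split


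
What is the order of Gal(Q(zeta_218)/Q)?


|Gal(Q(zeta_218)/Q)| = phi(218)
= 108

108


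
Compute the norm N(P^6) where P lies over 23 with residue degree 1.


N(P^a) = p^(a*f)
= 23^(6*1)
= 23^6
= 148035889

148035889


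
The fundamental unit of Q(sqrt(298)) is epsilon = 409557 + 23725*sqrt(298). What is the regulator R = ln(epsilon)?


epsilon = 409557 + 23725*sqrt(298)
= 819114.0000
R = ln(819114.0000)
= 13.6160

13.6160


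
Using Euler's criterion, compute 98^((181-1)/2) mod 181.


p = 181 is prime and the exponent is (p-1)/2 = 90, so by Euler's criterion 98^90 = (98/181) = +1 or -1 mod 181.
Compute by square-and-multiply:
  90 = 64 + 16 + 8 + 2 (binary 1011010)
  Repeated squaring mod 181: 98^1 = 98, 98^2 = 11, 98^4 = 121, 98^8 = 161, 98^16 = 38, 98^32 = 177, 98^64 = 16
  98^90 = 98^64 * 98^16 * 98^8 * 98^2 = 16 * 38 * 161 * 11 mod 181
    16 * 38 = 608 = 65 mod 181
    65 * 161 = 10465 = 148 mod 181
    148 * 11 = 1628 = 180 mod 181
  98^90 = 180 mod 181
Result 180 = p - 1 = -1 mod 181: 98 is a quadratic non-residue mod 181. As a residue in [0, p-1] the value is 180.
98^90 mod 181 = 180

180


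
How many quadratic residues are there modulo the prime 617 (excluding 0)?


For prime p, the number of non-zero quadratic residues is (p-1)/2.
= (617-1)/2
= 308

308


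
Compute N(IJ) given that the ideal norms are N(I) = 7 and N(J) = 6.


N(IJ) = N(I) * N(J)
= 7 * 6
= 42

42


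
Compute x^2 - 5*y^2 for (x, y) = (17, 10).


x^2 - d*y^2
= 17^2 - 5*10^2
= 289 - 500
= -211

-211


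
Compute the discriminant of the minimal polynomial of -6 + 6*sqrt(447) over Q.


The element -6 + 6*sqrt(447) has minimal polynomial:
x^2 + 12*x - 16056
Discriminant = (12)^2 - 4*(-16056)
= 144 + 64224
= 64368

64368


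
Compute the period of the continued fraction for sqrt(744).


Run the CF algorithm for sqrt(744).
a_0 = floor(sqrt(744)) = 27; set m_0=0, q_0=1.
Recurrence: m' = q*a - m,  q' = (d - m'^2)/q,  a' = floor((a_0 + m')/q').
  step 1: m=27, q=15, a=3
  step 2: m=18, q=28, a=1
  step 3: m=10, q=23, a=1
  step 4: m=13, q=25, a=1
  step 5: m=12, q=24, a=1
  step 6: m=12, q=25, a=1
  step 7: m=13, q=23, a=1
  step 8: m=10, q=28, a=1
  step 9: m=18, q=15, a=3
  step 10: m=27, q=1, a=54
a_10 = 2*a_0 = 54, so the period closes here.
sqrt(744) = [27; 3, 1, 1, 1, 1, 1, 1, 1, 3, 54]
Period length = 10

10


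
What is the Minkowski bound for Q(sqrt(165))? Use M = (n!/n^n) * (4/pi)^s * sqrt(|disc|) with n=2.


d = 165, d mod 4 = 1, so disc(K) = d = 165; |disc(K)| = 165
Real quadratic field, so n = 2, s = r2 = 0, r1 = 2
M = (n!/n^n) * (4/pi)^s * sqrt(|disc(K)|) = (2!/2^2) * (4/pi)^0 * sqrt(165)
= 0.5 * 1.000000 * 12.845233
= 6.4226

6.4226


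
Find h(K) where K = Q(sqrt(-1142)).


K = Q(sqrt(-1142)). d mod 4 = 2, so D = disc(K) = 4d = -4568
h(K) equals the number of primitive reduced positive-definite forms (a, b, c) = a*x^2 + b*x*y + c*y^2 with b^2 - 4ac = D,
where reduced means |b| <= a <= c, with b >= 0 whenever |b| = a or a = c, and primitive means gcd(a, b, c) = 1.
Reduced forces 3a^2 <= |D| = 4568, so 1 <= a <= 39; b must have the parity of D, and c = (b^2 - D)/(4a) must be an integer >= a.
Enumerate a = 1..39, b in [-a, a]:
  a=1: (1, 0, 1142)  [1]
  a=2: (2, 0, 571)  [1]
  a=3: (3, -2, 381), (3, 2, 381)  [2]
  a=4..5: none
  a=6: (6, -4, 191), (6, 4, 191)  [2]
  a=7..8: none
  a=9: (9, -2, 127), (9, 2, 127)  [2]
  a=10..17: none
  a=18: (18, -16, 67), (18, 16, 67)  [2]
  a=19: (19, -12, 62), (19, 12, 62)  [2]
  a=20..22: none
  a=23: (23, -20, 54), (23, 20, 54)  [2]
  a=24..26: none
  a=27: (27, -20, 46), (27, 20, 46)  [2]
  a=28..30: none
  a=31: (31, -12, 38), (31, 12, 38)  [2]
  a=32..39: none
Total reduced forms: 1 + 1 + 2 + 2 + 2 + 2 + 2 + 2 + 2 + 2 = 18
h = 18

18


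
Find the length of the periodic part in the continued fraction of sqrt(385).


Run the CF algorithm for sqrt(385).
a_0 = floor(sqrt(385)) = 19; set m_0=0, q_0=1.
Recurrence: m' = q*a - m,  q' = (d - m'^2)/q,  a' = floor((a_0 + m')/q').
  step 1: m=19, q=24, a=1
  step 2: m=5, q=15, a=1
  step 3: m=10, q=19, a=1
  step 4: m=9, q=16, a=1
  step 5: m=7, q=21, a=1
  step 6: m=14, q=9, a=3
  step 7: m=13, q=24, a=1
  step 8: m=11, q=11, a=2
  step 9: m=11, q=24, a=1
  step 10: m=13, q=9, a=3
  step 11: m=14, q=21, a=1
  step 12: m=7, q=16, a=1
  step 13: m=9, q=19, a=1
  step 14: m=10, q=15, a=1
  step 15: m=5, q=24, a=1
  step 16: m=19, q=1, a=38
a_16 = 2*a_0 = 38, so the period closes here.
sqrt(385) = [19; 1, 1, 1, 1, 1, 3, 1, 2, 1, 3, 1, 1, 1, 1, 1, 38]
Period length = 16

16


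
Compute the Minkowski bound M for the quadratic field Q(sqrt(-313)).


d = -313, d mod 4 = 3, so disc(K) = 4d = -1252; |disc(K)| = 1252
Imaginary quadratic field, so n = 2, s = r2 = 1, r1 = 0
M = (n!/n^n) * (4/pi)^s * sqrt(|disc(K)|) = (2!/2^2) * (4/pi)^1 * sqrt(1252)
= 0.5 * 1.273240 * 35.383612
= 22.5259

22.5259


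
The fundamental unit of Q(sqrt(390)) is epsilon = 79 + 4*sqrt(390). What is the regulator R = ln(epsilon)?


epsilon = 79 + 4*sqrt(390)
= 157.9937
R = ln(157.9937)
= 5.0626

5.0626


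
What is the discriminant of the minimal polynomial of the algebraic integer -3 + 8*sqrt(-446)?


The element -3 + 8*sqrt(-446) has minimal polynomial:
x^2 + 6*x + 28553
Discriminant = (6)^2 - 4*(28553)
= 36 - 114212
= -114176

-114176


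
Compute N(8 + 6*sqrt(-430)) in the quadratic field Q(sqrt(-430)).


N(a + b*sqrt(d)) = a^2 - d*b^2
= (8)^2 - (-430)*(6)^2
= 64 + 15480
= 15544

15544


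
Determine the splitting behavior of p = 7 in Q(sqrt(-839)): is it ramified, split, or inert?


K = Q(sqrt(-839)). Since d mod 4 = 1, disc(K) = -839.
Check p | disc: -839 mod 7 = 1.
p does not divide disc. Compute Legendre symbol (d/p):
1^((7-1)/2) mod 7 = 1
(d/p) = 1, so p splits: (p) = P*P' with e=1, f=1, g=2.
Therefore p is split.

split


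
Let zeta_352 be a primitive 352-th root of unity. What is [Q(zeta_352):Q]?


The degree equals Euler's totient phi(352).
352 = 2^5 * 11
phi(352) = 160

160


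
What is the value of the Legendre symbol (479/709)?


p = 709 is prime, so compute (479/709) with the reciprocity algorithm (Jacobi-symbol steps: pull out 2s via (2/n), flip via reciprocity, reduce):
  reciprocity: (479/709) -> +(709/479)
  reduce: (230/479)
  pull out 2: (2/479) = +1  (since 479 mod 8 = 7)
  reciprocity: (115/479) -> -(479/115)
  reduce: (19/115)
  reciprocity: (19/115) -> -(115/19)
  reduce: (1/19)
  (1/19) = 1
Product of signs = 1
(479/709) = 1

1


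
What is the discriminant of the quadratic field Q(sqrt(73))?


For K = Q(sqrt(d)) with d squarefree: disc(K) = d if d = 1 mod 4, and disc(K) = 4d if d = 2 or 3 mod 4.
Here d = 73, and d mod 4 = 1.
d = 1 mod 4 (O_K = Z[(1+sqrt(d))/2]), so disc(K) = d = 73

73


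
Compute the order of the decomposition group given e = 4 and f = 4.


|D_P| = e * f
= 4 * 4
= 16

16


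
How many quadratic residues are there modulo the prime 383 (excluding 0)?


For prime p, the number of non-zero quadratic residues is (p-1)/2.
= (383-1)/2
= 191

191


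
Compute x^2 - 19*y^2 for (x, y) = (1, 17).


x^2 - d*y^2
= 1^2 - 19*17^2
= 1 - 5491
= -5490

-5490


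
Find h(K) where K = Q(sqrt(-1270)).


K = Q(sqrt(-1270)). d mod 4 = 2, so D = disc(K) = 4d = -5080
h(K) equals the number of primitive reduced positive-definite forms (a, b, c) = a*x^2 + b*x*y + c*y^2 with b^2 - 4ac = D,
where reduced means |b| <= a <= c, with b >= 0 whenever |b| = a or a = c, and primitive means gcd(a, b, c) = 1.
Reduced forces 3a^2 <= |D| = 5080, so 1 <= a <= 41; b must have the parity of D, and c = (b^2 - D)/(4a) must be an integer >= a.
Enumerate a = 1..41, b in [-a, a]:
  a=1: (1, 0, 1270)  [1]
  a=2: (2, 0, 635)  [1]
  a=3..4: none
  a=5: (5, 0, 254)  [1]
  a=6: none
  a=7: (7, -4, 182), (7, 4, 182)  [2]
  a=8..9: none
  a=10: (10, 0, 127)  [1]
  a=11..12: none
  a=13: (13, -4, 98), (13, 4, 98)  [2]
  a=14: (14, -4, 91), (14, 4, 91)  [2]
  a=15..22: none
  a=23: (23, -16, 58), (23, 16, 58)  [2]
  a=24..25: none
  a=26: (26, -4, 49), (26, 4, 49)  [2]
  a=27..28: none
  a=29: (29, -16, 46), (29, 16, 46)  [2]
  a=30: none
  a=31: (31, -2, 41), (31, 2, 41)  [2]
  a=32..34: none
  a=35: (35, -10, 37), (35, 10, 37)  [2]
  a=36..41: none
Total reduced forms: 1 + 1 + 1 + 2 + 1 + 2 + 2 + 2 + 2 + 2 + 2 + 2 = 20
h = 20

20


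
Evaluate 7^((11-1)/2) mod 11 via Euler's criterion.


p = 11 is prime and the exponent is (p-1)/2 = 5, so by Euler's criterion 7^5 = (7/11) = +1 or -1 mod 11.
Compute by square-and-multiply:
  5 = 4 + 1 (binary 101)
  Repeated squaring mod 11: 7^1 = 7, 7^2 = 5, 7^4 = 3
  7^5 = 7^4 * 7^1 = 3 * 7 mod 11
    3 * 7 = 21 = 10 mod 11
  7^5 = 10 mod 11
Result 10 = p - 1 = -1 mod 11: 7 is a quadratic non-residue mod 11. As a residue in [0, p-1] the value is 10.
7^5 mod 11 = 10

10


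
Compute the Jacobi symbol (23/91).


Compute (23/91) via quadratic reciprocity:
  reciprocity: (23/91) -> -(91/23)
  reduce: (22/23)
  pull out 2: (2/23) = +1  (since 23 mod 8 = 7)
  reciprocity: (11/23) -> -(23/11)
  reduce: (1/11)
  (1/11) = 1
Product of signs = 1

1


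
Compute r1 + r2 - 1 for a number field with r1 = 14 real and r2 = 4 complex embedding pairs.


By Dirichlet's unit theorem:
rank = r1 + r2 - 1
= 14 + 4 - 1
= 17

17


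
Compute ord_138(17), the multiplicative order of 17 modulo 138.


We want ord_138(17), the smallest k >= 1 with 17^k = 1 mod 138.
n = 138 = 2 * 3 * 23, phi(138) = 44; the order divides phi(n).
Divisors of 44: 1, 2, 4, 11, 22, 44
Repeated squaring mod 138: 17^1 = 17, 17^2 = 13, 17^4 = 31, 17^8 = 133, 17^16 = 25, 17^32 = 73
Test divisors in increasing order:
  k=1: 17^1 = 17 mod 138
  k=2: 17^2 = 13 mod 138
  k=4: 17^4 = 31 mod 138
  k=11: 17^11 = 133 * 13 * 17 = 137 mod 138
  k=22: 17^22 = 25 * 31 * 13 = 1 mod 138  <- first divisor giving 1
Order = 22

22


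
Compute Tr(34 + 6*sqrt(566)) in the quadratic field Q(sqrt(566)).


Tr(a + b*sqrt(d)) = (a + b*sqrt(d)) + (a - b*sqrt(d)) = 2a
= 2 * (34)
= 68

68


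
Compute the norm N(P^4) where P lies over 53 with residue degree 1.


N(P^a) = p^(a*f)
= 53^(4*1)
= 53^4
= 7890481

7890481


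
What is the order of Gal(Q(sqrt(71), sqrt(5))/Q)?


The 2 square roots of distinct primes are multiplicatively independent over Q,
so [K:Q] = 2^2 and Gal(K/Q) is isomorphic to (Z/2Z)^2.
|Gal| = 2^2 = 4

4


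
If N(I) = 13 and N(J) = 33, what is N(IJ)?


N(IJ) = N(I) * N(J)
= 13 * 33
= 429

429


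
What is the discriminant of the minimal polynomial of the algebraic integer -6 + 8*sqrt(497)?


The element -6 + 8*sqrt(497) has minimal polynomial:
x^2 + 12*x - 31772
Discriminant = (12)^2 - 4*(-31772)
= 144 + 127088
= 127232

127232


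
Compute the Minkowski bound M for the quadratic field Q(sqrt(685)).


d = 685, d mod 4 = 1, so disc(K) = d = 685; |disc(K)| = 685
Real quadratic field, so n = 2, s = r2 = 0, r1 = 2
M = (n!/n^n) * (4/pi)^s * sqrt(|disc(K)|) = (2!/2^2) * (4/pi)^0 * sqrt(685)
= 0.5 * 1.000000 * 26.172505
= 13.0863

13.0863


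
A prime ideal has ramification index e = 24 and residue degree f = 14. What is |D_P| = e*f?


|D_P| = e * f
= 24 * 14
= 336

336


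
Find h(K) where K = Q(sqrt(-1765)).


K = Q(sqrt(-1765)). d mod 4 = 3, so D = disc(K) = 4d = -7060
h(K) equals the number of primitive reduced positive-definite forms (a, b, c) = a*x^2 + b*x*y + c*y^2 with b^2 - 4ac = D,
where reduced means |b| <= a <= c, with b >= 0 whenever |b| = a or a = c, and primitive means gcd(a, b, c) = 1.
Reduced forces 3a^2 <= |D| = 7060, so 1 <= a <= 48; b must have the parity of D, and c = (b^2 - D)/(4a) must be an integer >= a.
Enumerate a = 1..48, b in [-a, a]:
  a=1: (1, 0, 1765)  [1]
  a=2: (2, 2, 883)  [1]
  a=3..4: none
  a=5: (5, 0, 353)  [1]
  a=6..9: none
  a=10: (10, 10, 179)  [1]
  a=11..12: none
  a=13: (13, -8, 137), (13, 8, 137)  [2]
  a=14..22: none
  a=23: (23, -22, 82), (23, 22, 82)  [2]
  a=24..25: none
  a=26: (26, -18, 71), (26, 18, 71)  [2]
  a=27..28: none
  a=29: (29, -4, 61), (29, 4, 61)  [2]
  a=30: none
  a=31: (31, -16, 59), (31, 16, 59)  [2]
  a=32..36: none
  a=37: (37, -28, 53), (37, 28, 53)  [2]
  a=38..40: none
  a=41: (41, -22, 46), (41, 22, 46)  [2]
  a=42: none
  a=43: (43, -32, 47), (43, 32, 47)  [2]
  a=44..48: none
Total reduced forms: 1 + 1 + 1 + 1 + 2 + 2 + 2 + 2 + 2 + 2 + 2 + 2 = 20
h = 20

20


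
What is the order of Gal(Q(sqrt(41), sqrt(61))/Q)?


The 2 square roots of distinct primes are multiplicatively independent over Q,
so [K:Q] = 2^2 and Gal(K/Q) is isomorphic to (Z/2Z)^2.
|Gal| = 2^2 = 4

4


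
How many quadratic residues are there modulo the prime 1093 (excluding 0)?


For prime p, the number of non-zero quadratic residues is (p-1)/2.
= (1093-1)/2
= 546

546


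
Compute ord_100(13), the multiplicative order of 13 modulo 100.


We want ord_100(13), the smallest k >= 1 with 13^k = 1 mod 100.
n = 100 = 2^2 * 5^2, phi(100) = 40; the order divides phi(n).
Divisors of 40: 1, 2, 4, 5, 8, 10, 20, 40
Repeated squaring mod 100: 13^1 = 13, 13^2 = 69, 13^4 = 61, 13^8 = 21, 13^16 = 41, 13^32 = 81
Test divisors in increasing order:
  k=1: 13^1 = 13 mod 100
  k=2: 13^2 = 69 mod 100
  k=4: 13^4 = 61 mod 100
  k=5: 13^5 = 61 * 13 = 93 mod 100
  k=8: 13^8 = 21 mod 100
  k=10: 13^10 = 21 * 69 = 49 mod 100
  k=20: 13^20 = 41 * 61 = 1 mod 100  <- first divisor giving 1
Order = 20

20


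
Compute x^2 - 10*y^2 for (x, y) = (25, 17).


x^2 - d*y^2
= 25^2 - 10*17^2
= 625 - 2890
= -2265

-2265


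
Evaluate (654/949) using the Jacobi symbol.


Compute (654/949) via quadratic reciprocity:
  pull out 2: (2/949) = -1  (since 949 mod 8 = 5)
  reciprocity: (327/949) -> +(949/327)
  reduce: (295/327)
  reciprocity: (295/327) -> -(327/295)
  reduce: (32/295)
  pull out 2: (2/295) = +1  (since 295 mod 8 = 7)
  pull out 2: (2/295) = +1  (since 295 mod 8 = 7)
  pull out 2: (2/295) = +1  (since 295 mod 8 = 7)
  pull out 2: (2/295) = +1  (since 295 mod 8 = 7)
  pull out 2: (2/295) = +1  (since 295 mod 8 = 7)
  (1/295) = 1
Product of signs = 1

1


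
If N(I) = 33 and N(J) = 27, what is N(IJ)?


N(IJ) = N(I) * N(J)
= 33 * 27
= 891

891


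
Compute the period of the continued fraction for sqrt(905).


Run the CF algorithm for sqrt(905).
a_0 = floor(sqrt(905)) = 30; set m_0=0, q_0=1.
Recurrence: m' = q*a - m,  q' = (d - m'^2)/q,  a' = floor((a_0 + m')/q').
  step 1: m=30, q=5, a=12
  step 2: m=30, q=1, a=60
a_2 = 2*a_0 = 60, so the period closes here.
sqrt(905) = [30; 12, 60]
Period length = 2

2


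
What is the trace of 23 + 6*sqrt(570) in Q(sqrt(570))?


Tr(a + b*sqrt(d)) = (a + b*sqrt(d)) + (a - b*sqrt(d)) = 2a
= 2 * (23)
= 46

46


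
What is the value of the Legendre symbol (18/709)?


p = 709 is prime, so compute (18/709) with the reciprocity algorithm (Jacobi-symbol steps: pull out 2s via (2/n), flip via reciprocity, reduce):
  pull out 2: (2/709) = -1  (since 709 mod 8 = 5)
  reciprocity: (9/709) -> +(709/9)
  reduce: (7/9)
  reciprocity: (7/9) -> +(9/7)
  reduce: (2/7)
  pull out 2: (2/7) = +1  (since 7 mod 8 = 7)
  (1/7) = 1
Product of signs = -1
(18/709) = -1

-1


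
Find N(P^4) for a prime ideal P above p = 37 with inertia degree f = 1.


N(P^a) = p^(a*f)
= 37^(4*1)
= 37^4
= 1874161

1874161


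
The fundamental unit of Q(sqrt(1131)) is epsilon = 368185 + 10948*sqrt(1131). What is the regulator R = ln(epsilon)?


epsilon = 368185 + 10948*sqrt(1131)
= 736370.0000
R = ln(736370.0000)
= 13.5095

13.5095


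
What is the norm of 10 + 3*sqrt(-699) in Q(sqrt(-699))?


N(a + b*sqrt(d)) = a^2 - d*b^2
= (10)^2 - (-699)*(3)^2
= 100 + 6291
= 6391

6391


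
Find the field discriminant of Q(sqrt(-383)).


For K = Q(sqrt(d)) with d squarefree: disc(K) = d if d = 1 mod 4, and disc(K) = 4d if d = 2 or 3 mod 4.
Here d = -383, and d mod 4 = 1.
d = 1 mod 4 (O_K = Z[(1+sqrt(d))/2]), so disc(K) = d = -383

-383


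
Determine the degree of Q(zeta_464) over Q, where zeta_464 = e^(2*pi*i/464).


The degree equals Euler's totient phi(464).
464 = 2^4 * 29
phi(464) = 224

224


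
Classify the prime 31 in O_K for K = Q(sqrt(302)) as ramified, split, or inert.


K = Q(sqrt(302)). Since d mod 4 = 2, disc(K) = 1208.
Check p | disc: 1208 mod 31 = 30.
p does not divide disc. Compute Legendre symbol (d/p):
23^((31-1)/2) mod 31 = -1
(d/p) = -1, so p is inert: (p) stays prime with e=1, f=2, g=1.
Therefore p is inert.

inert


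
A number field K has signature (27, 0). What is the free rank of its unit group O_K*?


By Dirichlet's unit theorem:
rank = r1 + r2 - 1
= 27 + 0 - 1
= 26

26


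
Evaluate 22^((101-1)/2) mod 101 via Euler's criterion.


p = 101 is prime and the exponent is (p-1)/2 = 50, so by Euler's criterion 22^50 = (22/101) = +1 or -1 mod 101.
Compute by square-and-multiply:
  50 = 32 + 16 + 2 (binary 110010)
  Repeated squaring mod 101: 22^1 = 22, 22^2 = 80, 22^4 = 37, 22^8 = 56, 22^16 = 5, 22^32 = 25
  22^50 = 22^32 * 22^16 * 22^2 = 25 * 5 * 80 mod 101
    25 * 5 = 125 = 24 mod 101
    24 * 80 = 1920 = 1 mod 101
  22^50 = 1 mod 101
Result 1: 22 is a quadratic residue mod 101.
22^50 mod 101 = 1

1


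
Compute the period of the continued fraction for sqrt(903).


Run the CF algorithm for sqrt(903).
a_0 = floor(sqrt(903)) = 30; set m_0=0, q_0=1.
Recurrence: m' = q*a - m,  q' = (d - m'^2)/q,  a' = floor((a_0 + m')/q').
  step 1: m=30, q=3, a=20
  step 2: m=30, q=1, a=60
a_2 = 2*a_0 = 60, so the period closes here.
sqrt(903) = [30; 20, 60]
Period length = 2

2


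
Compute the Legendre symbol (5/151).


p = 151 is prime, so compute (5/151) with the reciprocity algorithm (Jacobi-symbol steps: pull out 2s via (2/n), flip via reciprocity, reduce):
  reciprocity: (5/151) -> +(151/5)
  reduce: (1/5)
  (1/5) = 1
Product of signs = 1
(5/151) = 1

1


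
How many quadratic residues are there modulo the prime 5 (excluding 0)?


For prime p, the number of non-zero quadratic residues is (p-1)/2.
= (5-1)/2
= 2

2


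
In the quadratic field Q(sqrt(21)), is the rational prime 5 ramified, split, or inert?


K = Q(sqrt(21)). Since d mod 4 = 1, disc(K) = 21.
Check p | disc: 21 mod 5 = 1.
p does not divide disc. Compute Legendre symbol (d/p):
1^((5-1)/2) mod 5 = 1
(d/p) = 1, so p splits: (p) = P*P' with e=1, f=1, g=2.
Therefore p is split.

split


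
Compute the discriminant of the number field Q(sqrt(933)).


For K = Q(sqrt(d)) with d squarefree: disc(K) = d if d = 1 mod 4, and disc(K) = 4d if d = 2 or 3 mod 4.
Here d = 933, and d mod 4 = 1.
d = 1 mod 4 (O_K = Z[(1+sqrt(d))/2]), so disc(K) = d = 933

933


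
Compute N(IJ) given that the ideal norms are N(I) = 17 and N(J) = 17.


N(IJ) = N(I) * N(J)
= 17 * 17
= 289

289


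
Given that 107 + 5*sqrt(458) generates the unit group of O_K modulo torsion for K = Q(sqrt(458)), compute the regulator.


epsilon = 107 + 5*sqrt(458)
= 214.0047
R = ln(214.0047)
= 5.3660

5.3660


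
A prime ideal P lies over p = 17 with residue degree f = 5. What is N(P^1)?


N(P^a) = p^(a*f)
= 17^(1*5)
= 17^5
= 1419857

1419857


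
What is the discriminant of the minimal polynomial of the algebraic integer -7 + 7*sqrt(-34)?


The element -7 + 7*sqrt(-34) has minimal polynomial:
x^2 + 14*x + 1715
Discriminant = (14)^2 - 4*(1715)
= 196 - 6860
= -6664

-6664


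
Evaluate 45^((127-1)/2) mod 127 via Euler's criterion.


p = 127 is prime and the exponent is (p-1)/2 = 63, so by Euler's criterion 45^63 = (45/127) = +1 or -1 mod 127.
Compute by square-and-multiply:
  63 = 32 + 16 + 8 + 4 + 2 + 1 (binary 111111)
  Repeated squaring mod 127: 45^1 = 45, 45^2 = 120, 45^4 = 49, 45^8 = 115, 45^16 = 17, 45^32 = 35
  45^63 = 45^32 * 45^16 * 45^8 * 45^4 * 45^2 * 45^1 = 35 * 17 * 115 * 49 * 120 * 45 mod 127
    35 * 17 = 595 = 87 mod 127
    87 * 115 = 10005 = 99 mod 127
    99 * 49 = 4851 = 25 mod 127
    25 * 120 = 3000 = 79 mod 127
    79 * 45 = 3555 = 126 mod 127
  45^63 = 126 mod 127
Result 126 = p - 1 = -1 mod 127: 45 is a quadratic non-residue mod 127. As a residue in [0, p-1] the value is 126.
45^63 mod 127 = 126

126


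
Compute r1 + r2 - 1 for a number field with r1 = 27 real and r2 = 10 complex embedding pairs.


By Dirichlet's unit theorem:
rank = r1 + r2 - 1
= 27 + 10 - 1
= 36

36


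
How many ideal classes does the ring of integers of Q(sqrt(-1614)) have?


K = Q(sqrt(-1614)). d mod 4 = 2, so D = disc(K) = 4d = -6456
h(K) equals the number of primitive reduced positive-definite forms (a, b, c) = a*x^2 + b*x*y + c*y^2 with b^2 - 4ac = D,
where reduced means |b| <= a <= c, with b >= 0 whenever |b| = a or a = c, and primitive means gcd(a, b, c) = 1.
Reduced forces 3a^2 <= |D| = 6456, so 1 <= a <= 46; b must have the parity of D, and c = (b^2 - D)/(4a) must be an integer >= a.
Enumerate a = 1..46, b in [-a, a]:
  a=1: (1, 0, 1614)  [1]
  a=2: (2, 0, 807)  [1]
  a=3: (3, 0, 538)  [1]
  a=4: none
  a=5: (5, -2, 323), (5, 2, 323)  [2]
  a=6: (6, 0, 269)  [1]
  a=7..9: none
  a=10: (10, -8, 163), (10, 8, 163)  [2]
  a=11: (11, -10, 149), (11, 10, 149)  [2]
  a=12..14: none
  a=15: (15, -12, 110), (15, 12, 110)  [2]
  a=16: none
  a=17: (17, -2, 95), (17, 2, 95)  [2]
  a=18: none
  a=19: (19, -2, 85), (19, 2, 85)  [2]
  a=20..21: none
  a=22: (22, -12, 75), (22, 12, 75)  [2]
  a=23..24: none
  a=25: (25, -12, 66), (25, 12, 66)  [2]
  a=26..29: none
  a=30: (30, -12, 55), (30, 12, 55)  [2]
  a=31..32: none
  a=33: (33, -12, 50), (33, 12, 50)  [2]
  a=34: (34, -32, 55), (34, 32, 55)  [2]
  a=35..37: none
  a=38: (38, -36, 51), (38, 36, 51)  [2]
  a=39..46: none
Total reduced forms: 1 + 1 + 1 + 2 + 1 + 2 + 2 + 2 + 2 + 2 + 2 + 2 + 2 + 2 + 2 + 2 = 28
h = 28

28


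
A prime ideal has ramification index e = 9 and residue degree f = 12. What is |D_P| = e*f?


|D_P| = e * f
= 9 * 12
= 108

108


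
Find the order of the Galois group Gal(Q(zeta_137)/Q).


|Gal(Q(zeta_137)/Q)| = phi(137)
= 136

136


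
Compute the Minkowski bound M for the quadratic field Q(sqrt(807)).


d = 807, d mod 4 = 3, so disc(K) = 4d = 3228; |disc(K)| = 3228
Real quadratic field, so n = 2, s = r2 = 0, r1 = 2
M = (n!/n^n) * (4/pi)^s * sqrt(|disc(K)|) = (2!/2^2) * (4/pi)^0 * sqrt(3228)
= 0.5 * 1.000000 * 56.815491
= 28.4077

28.4077


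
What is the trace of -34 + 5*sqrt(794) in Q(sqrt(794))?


Tr(a + b*sqrt(d)) = (a + b*sqrt(d)) + (a - b*sqrt(d)) = 2a
= 2 * (-34)
= -68

-68


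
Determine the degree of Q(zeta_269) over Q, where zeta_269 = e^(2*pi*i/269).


The degree equals Euler's totient phi(269).
269 = 269
phi(269) = 268

268


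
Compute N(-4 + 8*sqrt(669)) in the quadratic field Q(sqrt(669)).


N(a + b*sqrt(d)) = a^2 - d*b^2
= (-4)^2 - (669)*(8)^2
= 16 - 42816
= -42800

-42800


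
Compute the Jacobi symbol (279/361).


Compute (279/361) via quadratic reciprocity:
  reciprocity: (279/361) -> +(361/279)
  reduce: (82/279)
  pull out 2: (2/279) = +1  (since 279 mod 8 = 7)
  reciprocity: (41/279) -> +(279/41)
  reduce: (33/41)
  reciprocity: (33/41) -> +(41/33)
  reduce: (8/33)
  pull out 2: (2/33) = +1  (since 33 mod 8 = 1)
  pull out 2: (2/33) = +1  (since 33 mod 8 = 1)
  pull out 2: (2/33) = +1  (since 33 mod 8 = 1)
  (1/33) = 1
Product of signs = 1

1


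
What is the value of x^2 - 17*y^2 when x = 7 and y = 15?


x^2 - d*y^2
= 7^2 - 17*15^2
= 49 - 3825
= -3776

-3776


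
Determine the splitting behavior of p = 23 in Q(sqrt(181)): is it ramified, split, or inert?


K = Q(sqrt(181)). Since d mod 4 = 1, disc(K) = 181.
Check p | disc: 181 mod 23 = 20.
p does not divide disc. Compute Legendre symbol (d/p):
20^((23-1)/2) mod 23 = -1
(d/p) = -1, so p is inert: (p) stays prime with e=1, f=2, g=1.
Therefore p is inert.

inert


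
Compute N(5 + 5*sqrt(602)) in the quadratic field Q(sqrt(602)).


N(a + b*sqrt(d)) = a^2 - d*b^2
= (5)^2 - (602)*(5)^2
= 25 - 15050
= -15025

-15025


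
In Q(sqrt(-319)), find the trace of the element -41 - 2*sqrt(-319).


Tr(a + b*sqrt(d)) = (a + b*sqrt(d)) + (a - b*sqrt(d)) = 2a
= 2 * (-41)
= -82

-82


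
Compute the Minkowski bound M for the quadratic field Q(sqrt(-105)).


d = -105, d mod 4 = 3, so disc(K) = 4d = -420; |disc(K)| = 420
Imaginary quadratic field, so n = 2, s = r2 = 1, r1 = 0
M = (n!/n^n) * (4/pi)^s * sqrt(|disc(K)|) = (2!/2^2) * (4/pi)^1 * sqrt(420)
= 0.5 * 1.273240 * 20.493902
= 13.0468

13.0468


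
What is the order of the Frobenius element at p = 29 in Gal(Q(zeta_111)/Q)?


The Frobenius at p in Gal(Q(zeta_n)/Q) = (Z/nZ)* is the class of p, so its order is ord_111(29), the smallest k >= 1 with 29^k = 1 mod 111.
n = 111 = 3 * 37, phi(111) = 72; the order divides phi(n).
Divisors of 72: 1, 2, 3, 4, 6, 8, 9, 12, 18, 24, 36, 72
Repeated squaring mod 111: 29^1 = 29, 29^2 = 64, 29^4 = 100, 29^8 = 10, 29^16 = 100, 29^32 = 10, 29^64 = 100
Test divisors in increasing order:
  k=1: 29^1 = 29 mod 111
  k=2: 29^2 = 64 mod 111
  k=3: 29^3 = 64 * 29 = 80 mod 111
  k=4: 29^4 = 100 mod 111
  k=6: 29^6 = 100 * 64 = 73 mod 111
  k=8: 29^8 = 10 mod 111
  k=9: 29^9 = 10 * 29 = 68 mod 111
  k=12: 29^12 = 10 * 100 = 1 mod 111  <- first divisor giving 1
Order = 12

12


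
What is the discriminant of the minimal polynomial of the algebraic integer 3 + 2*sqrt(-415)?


The element 3 + 2*sqrt(-415) has minimal polynomial:
x^2 - 6*x + 1669
Discriminant = (-6)^2 - 4*(1669)
= 36 - 6676
= -6640

-6640


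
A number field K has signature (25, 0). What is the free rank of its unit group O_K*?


By Dirichlet's unit theorem:
rank = r1 + r2 - 1
= 25 + 0 - 1
= 24

24


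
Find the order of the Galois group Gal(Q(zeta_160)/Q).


|Gal(Q(zeta_160)/Q)| = phi(160)
= 64

64


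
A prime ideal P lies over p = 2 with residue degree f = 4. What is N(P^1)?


N(P^a) = p^(a*f)
= 2^(1*4)
= 2^4
= 16

16


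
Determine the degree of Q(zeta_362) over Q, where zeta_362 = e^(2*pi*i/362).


The degree equals Euler's totient phi(362).
362 = 2 * 181
phi(362) = 180

180


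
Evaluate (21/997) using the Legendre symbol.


p = 997 is prime, so compute (21/997) with the reciprocity algorithm (Jacobi-symbol steps: pull out 2s via (2/n), flip via reciprocity, reduce):
  reciprocity: (21/997) -> +(997/21)
  reduce: (10/21)
  pull out 2: (2/21) = -1  (since 21 mod 8 = 5)
  reciprocity: (5/21) -> +(21/5)
  reduce: (1/5)
  (1/5) = 1
Product of signs = -1
(21/997) = -1

-1


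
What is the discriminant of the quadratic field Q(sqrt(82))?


For K = Q(sqrt(d)) with d squarefree: disc(K) = d if d = 1 mod 4, and disc(K) = 4d if d = 2 or 3 mod 4.
Here d = 82, and d mod 4 = 2.
d = 2 mod 4, not 1 (O_K = Z[sqrt(d)]), so disc(K) = 4d = 4 * (82) = 328

328


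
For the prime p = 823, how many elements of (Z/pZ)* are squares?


For prime p, the number of non-zero quadratic residues is (p-1)/2.
= (823-1)/2
= 411

411


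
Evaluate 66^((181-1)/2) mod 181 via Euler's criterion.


p = 181 is prime and the exponent is (p-1)/2 = 90, so by Euler's criterion 66^90 = (66/181) = +1 or -1 mod 181.
Compute by square-and-multiply:
  90 = 64 + 16 + 8 + 2 (binary 1011010)
  Repeated squaring mod 181: 66^1 = 66, 66^2 = 12, 66^4 = 144, 66^8 = 102, 66^16 = 87, 66^32 = 148, 66^64 = 3
  66^90 = 66^64 * 66^16 * 66^8 * 66^2 = 3 * 87 * 102 * 12 mod 181
    3 * 87 = 261 = 80 mod 181
    80 * 102 = 8160 = 15 mod 181
    15 * 12 = 180 = 180 mod 181
  66^90 = 180 mod 181
Result 180 = p - 1 = -1 mod 181: 66 is a quadratic non-residue mod 181. As a residue in [0, p-1] the value is 180.
66^90 mod 181 = 180

180


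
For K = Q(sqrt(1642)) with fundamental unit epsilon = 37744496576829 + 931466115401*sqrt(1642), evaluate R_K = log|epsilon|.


epsilon = 37744496576829 + 931466115401*sqrt(1642)
= 7.5489e+13
R = ln(7.5489e+13)
= 31.9550

31.9550


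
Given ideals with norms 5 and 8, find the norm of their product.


N(IJ) = N(I) * N(J)
= 5 * 8
= 40

40


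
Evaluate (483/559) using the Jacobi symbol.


Compute (483/559) via quadratic reciprocity:
  reciprocity: (483/559) -> -(559/483)
  reduce: (76/483)
  pull out 2: (2/483) = -1  (since 483 mod 8 = 3)
  pull out 2: (2/483) = -1  (since 483 mod 8 = 3)
  reciprocity: (19/483) -> -(483/19)
  reduce: (8/19)
  pull out 2: (2/19) = -1  (since 19 mod 8 = 3)
  pull out 2: (2/19) = -1  (since 19 mod 8 = 3)
  pull out 2: (2/19) = -1  (since 19 mod 8 = 3)
  (1/19) = 1
Product of signs = -1

-1
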